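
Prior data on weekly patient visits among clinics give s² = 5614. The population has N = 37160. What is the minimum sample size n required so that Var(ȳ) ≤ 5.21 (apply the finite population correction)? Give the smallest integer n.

1048

Without fpc, n₀ = s²/D = 5614/5.21 = 1077.5432.
With fpc, (1 − n/N)·s²/n ≤ D requires n ≥ n₀/(1 + n₀/N) = 1077.5432/(1 + 1077.5432/37160) = 1047.1778.
Rounding up, n = 1048.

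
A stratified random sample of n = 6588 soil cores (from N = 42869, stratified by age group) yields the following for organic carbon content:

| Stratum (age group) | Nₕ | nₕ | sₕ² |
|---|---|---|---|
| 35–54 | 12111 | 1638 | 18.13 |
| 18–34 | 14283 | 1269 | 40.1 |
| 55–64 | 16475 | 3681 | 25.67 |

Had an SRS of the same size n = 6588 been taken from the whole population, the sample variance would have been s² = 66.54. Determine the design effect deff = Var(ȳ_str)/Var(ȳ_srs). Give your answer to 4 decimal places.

Var(ȳ_str) = Σ Wₕ²(1−fₕ)sₕ²/nₕ with Wₕ = Nₕ/42869:
  35–54: (12111/42869)²·(1−1638/12111)·18.13/1638 = 7.6392075 × 10^-4
  18–34: (14283/42869)²·(1−1269/14283)·40.1/1269 = 0.0031961436
  55–64: (16475/42869)²·(1−3681/16475)·25.67/3681 = 7.9984368 × 10^-4
  → Var(ȳ_str) = 0.004759908.
Var(ȳ_srs) = (1 − 6588/42869)·66.54/6588 = 0.0085480116.
deff = 0.004759908 / 0.0085480116 = 0.5568.

0.5568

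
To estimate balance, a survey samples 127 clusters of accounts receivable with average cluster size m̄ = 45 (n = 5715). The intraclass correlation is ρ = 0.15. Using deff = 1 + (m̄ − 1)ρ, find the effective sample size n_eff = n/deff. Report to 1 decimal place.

752.0

deff = 1 + (45 − 1)·0.15 = 1 + 6.6 = 7.6.
n_eff = 5715 / 7.6 = 752.0.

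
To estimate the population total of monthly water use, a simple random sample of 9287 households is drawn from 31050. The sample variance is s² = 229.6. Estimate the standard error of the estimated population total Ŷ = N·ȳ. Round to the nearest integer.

Var(Ŷ) = N²·Var(ȳ) = N²·(1 − n/N)·s²/n.
f = 9287/31050 = 0.29909823; Var(ȳ) = 0.70090177·229.6/9287 = 0.017328206.
Var(Ŷ) = 31050² · 0.017328206 = 1.6706167 × 10^7.
SE(Ŷ) = √(1.6706167 × 10^7) = 4087.

4087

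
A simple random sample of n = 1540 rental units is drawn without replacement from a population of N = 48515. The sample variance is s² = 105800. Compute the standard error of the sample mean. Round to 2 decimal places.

Under SRS without replacement, Var(ȳ) = (1 − f)·s²/n with f = n/N = 1540/48515 = 0.03174276.
Var(ȳ) = (1 − 0.03174276)·105800/1540 = 0.96825724·68.701299 = 66.52053.
SE(ȳ) = √(66.52053) = 8.16.

8.16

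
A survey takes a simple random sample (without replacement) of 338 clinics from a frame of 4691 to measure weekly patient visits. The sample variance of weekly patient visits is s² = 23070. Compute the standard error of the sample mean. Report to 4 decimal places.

Under SRS without replacement, Var(ȳ) = (1 − f)·s²/n with f = n/N = 338/4691 = 0.07205287.
Var(ȳ) = (1 − 0.07205287)·23070/338 = 0.92794713·68.254438 = 63.33651.
SE(ȳ) = √(63.33651) = 7.9584.

7.9584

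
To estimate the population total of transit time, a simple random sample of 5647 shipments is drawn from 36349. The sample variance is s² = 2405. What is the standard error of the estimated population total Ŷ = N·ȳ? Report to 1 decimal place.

Var(Ŷ) = N²·Var(ȳ) = N²·(1 − n/N)·s²/n.
f = 5647/36349 = 0.15535503; Var(ȳ) = 0.84464497·2405/5647 = 0.35972572.
Var(Ŷ) = 36349² · 0.35972572 = 4.7528754 × 10^8.
SE(Ŷ) = √(4.7528754 × 10^8) = 21801.1.

21801.1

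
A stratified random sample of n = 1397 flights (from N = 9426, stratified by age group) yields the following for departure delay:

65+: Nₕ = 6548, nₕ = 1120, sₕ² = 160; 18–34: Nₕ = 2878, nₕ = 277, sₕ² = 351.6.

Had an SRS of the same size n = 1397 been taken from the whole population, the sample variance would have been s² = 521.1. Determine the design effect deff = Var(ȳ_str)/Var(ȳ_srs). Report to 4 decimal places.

Var(ȳ_str) = Σ Wₕ²(1−fₕ)sₕ²/nₕ with Wₕ = Nₕ/9426:
  65+: (6548/9426)²·(1−1120/6548)·160/1120 = 0.057147285
  18–34: (2878/9426)²·(1−277/2878)·351.6/277 = 0.10694128
  → Var(ȳ_str) = 0.16408857.
Var(ȳ_srs) = (1 − 1397/9426)·521.1/1397 = 0.31773034.
deff = 0.16408857 / 0.31773034 = 0.5164.

0.5164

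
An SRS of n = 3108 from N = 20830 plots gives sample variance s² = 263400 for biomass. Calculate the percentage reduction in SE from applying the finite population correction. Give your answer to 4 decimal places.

f = n/N = 3108/20830 = 0.14920787.
SE_no-fpc = √(s²/n) = 9.2059239; SE_fpc = √((1−f)s²/n) = 8.4913963.
Ratio = √(1−f) = 0.92238394. Reduction = 100·(1 − 0.92238394) = 7.7616%.

7.7616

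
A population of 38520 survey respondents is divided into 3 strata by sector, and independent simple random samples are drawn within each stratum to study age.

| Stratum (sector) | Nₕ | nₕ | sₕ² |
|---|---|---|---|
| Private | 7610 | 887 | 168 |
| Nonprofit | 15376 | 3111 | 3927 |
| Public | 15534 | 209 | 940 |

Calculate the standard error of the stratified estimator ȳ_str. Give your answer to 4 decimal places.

Var(ȳ_str) = Σₕ Wₕ²(1 − fₕ)sₕ²/nₕ with Wₕ = Nₕ/N, N = 38520.
Private: Wₕ = 0.19755971; term = 0.19755971²·(1 − 0.11655716)·168/887 = 0.0065307171.
Nonprofit: Wₕ = 0.39916926; term = 0.39916926²·(1 − 0.20232830)·3927/3111 = 0.16043505.
Public: Wₕ = 0.40327103; term = 0.40327103²·(1 − 0.01345436)·940/209 = 0.7215938.
Sum = 0.88855957.
SE = √(0.88855957) = 0.9426.

0.9426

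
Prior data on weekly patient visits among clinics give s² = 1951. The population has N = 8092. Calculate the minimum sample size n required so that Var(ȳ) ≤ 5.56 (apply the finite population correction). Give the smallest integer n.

337

Without fpc, n₀ = s²/D = 1951/5.56 = 350.8993.
With fpc, (1 − n/N)·s²/n ≤ D requires n ≥ n₀/(1 + n₀/N) = 350.8993/(1 + 350.8993/8092) = 336.3154.
Rounding up, n = 337.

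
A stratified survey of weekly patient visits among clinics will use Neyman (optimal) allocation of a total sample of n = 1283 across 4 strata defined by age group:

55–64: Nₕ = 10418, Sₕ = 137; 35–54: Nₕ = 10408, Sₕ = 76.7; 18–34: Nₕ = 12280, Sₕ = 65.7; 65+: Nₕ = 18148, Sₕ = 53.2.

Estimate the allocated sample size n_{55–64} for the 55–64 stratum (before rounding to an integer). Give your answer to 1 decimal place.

Neyman allocation: nₕ = n·NₕSₕ / Σⱼ NⱼSⱼ.
Σ NⱼSⱼ = 10418·137 + 10408·76.7 + 12280·65.7 + 18148·53.2 = 3.9978292 × 10^6.
n_{55–64} = 1283·10418·137 / (3.9978292 × 10^6) = 458.0.

458.0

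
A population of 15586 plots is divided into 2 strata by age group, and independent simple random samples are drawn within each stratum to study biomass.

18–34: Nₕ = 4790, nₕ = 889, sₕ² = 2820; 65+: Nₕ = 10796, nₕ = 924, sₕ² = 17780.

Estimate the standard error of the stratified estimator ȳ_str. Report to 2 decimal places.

Var(ȳ_str) = Σₕ Wₕ²(1 − fₕ)sₕ²/nₕ with Wₕ = Nₕ/N, N = 15586.
18–34: Wₕ = 0.30732709; term = 0.30732709²·(1 − 0.18559499)·2820/889 = 0.2439998.
65+: Wₕ = 0.69267291; term = 0.69267291²·(1 − 0.08558725)·17780/924 = 8.442255.
Sum = 8.6862548.
SE = √(8.6862548) = 2.95.

2.95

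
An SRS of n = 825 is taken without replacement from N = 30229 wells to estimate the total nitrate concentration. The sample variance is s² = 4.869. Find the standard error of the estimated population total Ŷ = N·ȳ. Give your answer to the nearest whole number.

2290

Var(Ŷ) = N²·Var(ȳ) = N²·(1 − n/N)·s²/n.
f = 825/30229 = 0.02729167; Var(ȳ) = 0.97270833·4.869/825 = 0.0057407477.
Var(Ŷ) = 30229² · 0.0057407477 = 5.2458519 × 10^6.
SE(Ŷ) = √(5.2458519 × 10^6) = 2290.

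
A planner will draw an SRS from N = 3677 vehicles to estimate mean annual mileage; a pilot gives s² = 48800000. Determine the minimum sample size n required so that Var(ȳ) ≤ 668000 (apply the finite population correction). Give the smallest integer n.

Without fpc, n₀ = s²/D = 48800000/668000 = 73.0539.
With fpc, (1 − n/N)·s²/n ≤ D requires n ≥ n₀/(1 + n₀/N) = 73.0539/(1 + 73.0539/3677) = 71.6308.
Rounding up, n = 72.

72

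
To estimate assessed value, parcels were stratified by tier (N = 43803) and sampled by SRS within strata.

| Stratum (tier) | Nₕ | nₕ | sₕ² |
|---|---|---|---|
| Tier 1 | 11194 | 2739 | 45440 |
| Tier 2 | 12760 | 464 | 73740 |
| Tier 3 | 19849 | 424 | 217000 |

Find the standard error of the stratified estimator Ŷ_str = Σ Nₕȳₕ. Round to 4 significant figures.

473100

Var(Ŷ_str) = Σₕ Nₕ²(1 − fₕ)sₕ²/nₕ.
Tier 1: 11194²·(1 − 2739/11194)·45440/2739 = 1.5701647 × 10^9.
Tier 2: 12760²·(1 − 464/12760)·73740/464 = 2.4934444 × 10^10.
Tier 3: 19849²·(1 − 424/19849)·217000/424 = 1.9733019 × 10^11.
Sum = 2.238348 × 10^11.
SE = √(2.238348 × 10^11) = 473100.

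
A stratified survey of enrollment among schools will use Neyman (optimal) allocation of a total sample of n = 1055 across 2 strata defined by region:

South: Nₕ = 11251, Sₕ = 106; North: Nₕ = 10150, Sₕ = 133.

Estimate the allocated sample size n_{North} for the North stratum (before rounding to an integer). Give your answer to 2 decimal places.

Neyman allocation: nₕ = n·NₕSₕ / Σⱼ NⱼSⱼ.
Σ NⱼSⱼ = 11251·106 + 10150·133 = 2.542556 × 10^6.
n_{North} = 1055·10150·133 / (2.542556 × 10^6) = 560.14.

560.14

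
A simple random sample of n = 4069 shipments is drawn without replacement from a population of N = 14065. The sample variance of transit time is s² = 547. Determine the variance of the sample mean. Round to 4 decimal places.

Under SRS without replacement, Var(ȳ) = (1 − f)·s²/n with f = n/N = 4069/14065 = 0.28929968.
Var(ȳ) = (1 − 0.28929968)·547/4069 = 0.71070032·0.13443106 = 0.0955402.

0.0955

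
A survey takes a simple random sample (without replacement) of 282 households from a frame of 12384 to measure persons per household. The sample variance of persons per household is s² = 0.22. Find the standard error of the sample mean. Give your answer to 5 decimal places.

0.02761

Under SRS without replacement, Var(ȳ) = (1 − f)·s²/n with f = n/N = 282/12384 = 0.02277132.
Var(ȳ) = (1 − 0.02277132)·0.22/282 = 0.97722868·7.8014184 × 10^-4 = 7.6237699 × 10^-4.
SE(ȳ) = √(7.6237699 × 10^-4) = 0.02761.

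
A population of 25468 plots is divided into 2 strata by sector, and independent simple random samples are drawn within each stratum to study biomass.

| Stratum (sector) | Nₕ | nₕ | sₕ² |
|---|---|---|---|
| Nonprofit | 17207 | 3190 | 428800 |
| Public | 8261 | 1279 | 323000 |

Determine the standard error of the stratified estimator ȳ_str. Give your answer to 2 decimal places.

Var(ȳ_str) = Σₕ Wₕ²(1 − fₕ)sₕ²/nₕ with Wₕ = Nₕ/N, N = 25468.
Nonprofit: Wₕ = 0.67563217; term = 0.67563217²·(1 − 0.18538967)·428800/3190 = 49.984418.
Public: Wₕ = 0.32436783; term = 0.32436783²·(1 − 0.15482387)·323000/1279 = 22.457156.
Sum = 72.441574.
SE = √(72.441574) = 8.51.

8.51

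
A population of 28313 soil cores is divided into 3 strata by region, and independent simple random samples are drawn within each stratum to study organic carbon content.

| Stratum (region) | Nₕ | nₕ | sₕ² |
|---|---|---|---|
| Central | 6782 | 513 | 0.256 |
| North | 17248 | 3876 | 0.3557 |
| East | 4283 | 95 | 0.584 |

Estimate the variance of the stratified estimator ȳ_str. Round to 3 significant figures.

Var(ȳ_str) = Σₕ Wₕ²(1 − fₕ)sₕ²/nₕ with Wₕ = Nₕ/N, N = 28313.
Central: Wₕ = 0.23953661; term = 0.23953661²·(1 − 0.07564140)·0.256/513 = 2.6467132 × 10^-5.
North: Wₕ = 0.60919012; term = 0.60919012²·(1 − 0.22472171)·0.3557/3876 = 2.6403617 × 10^-5.
East: Wₕ = 0.15127327; term = 0.15127327²·(1 − 0.02218071)·0.584/95 = 1.3755368 × 10^-4.
Sum = 1.9042443 × 10^-4.

1.90 × 10^-4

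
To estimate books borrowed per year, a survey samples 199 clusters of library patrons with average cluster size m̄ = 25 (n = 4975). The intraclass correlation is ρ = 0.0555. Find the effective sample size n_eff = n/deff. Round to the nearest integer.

2133

deff = 1 + (25 − 1)·0.0555 = 1 + 1.332 = 2.332.
n_eff = 4975 / 2.332 = 2133.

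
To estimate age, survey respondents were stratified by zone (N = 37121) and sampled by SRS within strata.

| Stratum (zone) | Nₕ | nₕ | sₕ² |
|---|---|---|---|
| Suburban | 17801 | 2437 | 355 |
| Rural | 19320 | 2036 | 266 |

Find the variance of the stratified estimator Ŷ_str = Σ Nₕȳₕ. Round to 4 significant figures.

8.347 × 10^7

Var(Ŷ_str) = Σₕ Nₕ²(1 − fₕ)sₕ²/nₕ.
Suburban: 17801²·(1 − 2437/17801)·355/2437 = 3.9840201 × 10^7.
Rural: 19320²·(1 − 2036/19320)·266/2036 = 4.3626989 × 10^7.
Sum = 8.346719 × 10^7.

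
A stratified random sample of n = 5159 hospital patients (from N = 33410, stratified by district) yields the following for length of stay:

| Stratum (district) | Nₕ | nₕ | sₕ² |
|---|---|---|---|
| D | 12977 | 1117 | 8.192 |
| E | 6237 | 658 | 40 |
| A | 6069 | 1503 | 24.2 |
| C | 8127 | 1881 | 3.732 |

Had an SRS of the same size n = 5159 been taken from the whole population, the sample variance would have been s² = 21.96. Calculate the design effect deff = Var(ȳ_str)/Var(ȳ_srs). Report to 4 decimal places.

0.9436

Var(ȳ_str) = Σ Wₕ²(1−fₕ)sₕ²/nₕ with Wₕ = Nₕ/33410:
  D: (12977/33410)²·(1−1117/12977)·8.192/1117 = 0.0010112134
  E: (6237/33410)²·(1−658/6237)·40/658 = 0.0018950176
  A: (6069/33410)²·(1−1503/6069)·24.2/1503 = 3.9972055 × 10^-4
  C: (8127/33410)²·(1−1881/8127)·3.732/1881 = 9.0226088 × 10^-5
  → Var(ȳ_str) = 0.0033961776.
Var(ȳ_srs) = (1 − 5159/33410)·21.96/5159 = 0.0035993506.
deff = 0.0033961776 / 0.0035993506 = 0.9436.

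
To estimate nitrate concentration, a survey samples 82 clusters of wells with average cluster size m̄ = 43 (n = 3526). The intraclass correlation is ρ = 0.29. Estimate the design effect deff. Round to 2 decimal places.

13.18

deff = 1 + (43 − 1)·0.29 = 1 + 12.18 = 13.18.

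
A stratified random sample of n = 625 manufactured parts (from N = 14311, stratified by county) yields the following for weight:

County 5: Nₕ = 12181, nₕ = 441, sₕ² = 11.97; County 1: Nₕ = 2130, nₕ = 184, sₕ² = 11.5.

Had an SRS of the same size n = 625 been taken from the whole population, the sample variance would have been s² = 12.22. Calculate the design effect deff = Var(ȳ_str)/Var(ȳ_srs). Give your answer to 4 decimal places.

Var(ȳ_str) = Σ Wₕ²(1−fₕ)sₕ²/nₕ with Wₕ = Nₕ/14311:
  County 5: (12181/14311)²·(1−441/12181)·11.97/441 = 0.018952506
  County 1: (2130/14311)²·(1−184/2130)·11.5/184 = 0.0012649184
  → Var(ȳ_str) = 0.020217424.
Var(ȳ_srs) = (1 − 625/14311)·12.22/625 = 0.018698111.
deff = 0.020217424 / 0.018698111 = 1.0813.

1.0813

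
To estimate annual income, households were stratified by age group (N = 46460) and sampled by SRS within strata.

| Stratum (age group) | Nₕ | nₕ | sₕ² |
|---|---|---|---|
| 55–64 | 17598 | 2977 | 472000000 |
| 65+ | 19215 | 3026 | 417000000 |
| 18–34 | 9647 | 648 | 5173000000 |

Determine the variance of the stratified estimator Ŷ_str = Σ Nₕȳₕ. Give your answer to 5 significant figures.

Var(Ŷ_str) = Σₕ Nₕ²(1 − fₕ)sₕ²/nₕ.
55–64: 17598²·(1 − 2977/17598)·472000000/2977 = 4.0794682 × 10^13.
65+: 19215²·(1 − 3026/19215)·417000000/3026 = 4.2867439 × 10^13.
18–34: 9647²·(1 − 648/9647)·5173000000/648 = 6.9303314 × 10^14.
Sum = 7.7669526 × 10^14.

7.7670 × 10^14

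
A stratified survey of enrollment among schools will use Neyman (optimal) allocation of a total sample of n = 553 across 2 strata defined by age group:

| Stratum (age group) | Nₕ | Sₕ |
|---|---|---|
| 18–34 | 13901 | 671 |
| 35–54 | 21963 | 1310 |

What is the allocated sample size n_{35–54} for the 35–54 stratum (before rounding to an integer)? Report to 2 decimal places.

417.61

Neyman allocation: nₕ = n·NₕSₕ / Σⱼ NⱼSⱼ.
Σ NⱼSⱼ = 13901·671 + 21963·1310 = 3.8099101 × 10^7.
n_{35–54} = 553·21963·1310 / (3.8099101 × 10^7) = 417.61.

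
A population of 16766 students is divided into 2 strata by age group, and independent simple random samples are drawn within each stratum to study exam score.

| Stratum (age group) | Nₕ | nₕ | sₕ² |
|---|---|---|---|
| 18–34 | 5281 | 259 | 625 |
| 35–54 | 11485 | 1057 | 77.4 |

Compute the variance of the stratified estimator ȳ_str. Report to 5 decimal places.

0.25887

Var(ȳ_str) = Σₕ Wₕ²(1 − fₕ)sₕ²/nₕ with Wₕ = Nₕ/N, N = 16766.
18–34: Wₕ = 0.31498270; term = 0.31498270²·(1 − 0.04904374)·625/259 = 0.2276744.
35–54: Wₕ = 0.68501730; term = 0.68501730²·(1 − 0.09203309)·77.4/1057 = 0.031198885.
Sum = 0.25887329.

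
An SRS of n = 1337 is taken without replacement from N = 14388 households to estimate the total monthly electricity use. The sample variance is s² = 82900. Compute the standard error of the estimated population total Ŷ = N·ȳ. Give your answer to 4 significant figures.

107900

Var(Ŷ) = N²·Var(ȳ) = N²·(1 − n/N)·s²/n.
f = 1337/14388 = 0.09292466; Var(ȳ) = 0.90707534·82900/1337 = 56.242742.
Var(Ŷ) = 14388² · 56.242742 = 1.1643066 × 10^10.
SE(Ŷ) = √(1.1643066 × 10^10) = 107900.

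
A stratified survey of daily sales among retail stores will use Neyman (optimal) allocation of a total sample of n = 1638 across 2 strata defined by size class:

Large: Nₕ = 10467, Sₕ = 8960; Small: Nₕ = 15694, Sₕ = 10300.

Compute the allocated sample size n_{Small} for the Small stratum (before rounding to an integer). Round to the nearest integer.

Neyman allocation: nₕ = n·NₕSₕ / Σⱼ NⱼSⱼ.
Σ NⱼSⱼ = 10467·8960 + 15694·10300 = 2.5543252 × 10^8.
n_{Small} = 1638·15694·10300 / (2.5543252 × 10^8) = 1037.

1037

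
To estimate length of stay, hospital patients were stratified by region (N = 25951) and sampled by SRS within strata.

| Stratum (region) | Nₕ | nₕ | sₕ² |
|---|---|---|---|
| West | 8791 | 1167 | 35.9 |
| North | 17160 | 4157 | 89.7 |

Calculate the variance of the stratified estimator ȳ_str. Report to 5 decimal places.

Var(ȳ_str) = Σₕ Wₕ²(1 − fₕ)sₕ²/nₕ with Wₕ = Nₕ/N, N = 25951.
West: Wₕ = 0.33875381; term = 0.33875381²·(1 − 0.13274940)·35.9/1167 = 0.0030615162.
North: Wₕ = 0.66124619; term = 0.66124619²·(1 − 0.24224942)·89.7/4157 = 0.0071493255.
Sum = 0.010210842.

0.01021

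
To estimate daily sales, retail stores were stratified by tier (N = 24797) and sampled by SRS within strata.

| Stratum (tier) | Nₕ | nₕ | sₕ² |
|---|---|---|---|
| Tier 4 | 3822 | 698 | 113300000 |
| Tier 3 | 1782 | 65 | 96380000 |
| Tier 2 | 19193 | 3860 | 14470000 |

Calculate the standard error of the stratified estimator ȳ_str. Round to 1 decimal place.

111.0

Var(ȳ_str) = Σₕ Wₕ²(1 − fₕ)sₕ²/nₕ with Wₕ = Nₕ/N, N = 24797.
Tier 4: Wₕ = 0.15413155; term = 0.15413155²·(1 − 0.18262690)·113300000/698 = 3151.9398.
Tier 3: Wₕ = 0.07186353; term = 0.07186353²·(1 − 0.03647587)·96380000/65 = 7378.2485.
Tier 2: Wₕ = 0.77400492; term = 0.77400492²·(1 − 0.20111499)·14470000/3860 = 1794.126.
Sum = 12324.314.
SE = √(12324.314) = 111.0.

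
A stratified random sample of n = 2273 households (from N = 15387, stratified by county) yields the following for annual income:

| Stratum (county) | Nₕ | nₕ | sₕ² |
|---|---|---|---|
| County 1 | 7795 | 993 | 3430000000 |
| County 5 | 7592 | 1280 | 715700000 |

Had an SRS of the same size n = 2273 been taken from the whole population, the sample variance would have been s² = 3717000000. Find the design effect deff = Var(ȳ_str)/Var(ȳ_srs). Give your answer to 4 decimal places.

Var(ȳ_str) = Σ Wₕ²(1−fₕ)sₕ²/nₕ with Wₕ = Nₕ/15387:
  County 1: (7795/15387)²·(1−993/7795)·3430000000/993 = 773552.35
  County 5: (7592/15387)²·(1−1280/7592)·715700000/1280 = 113171.31
  → Var(ȳ_str) = 886723.66.
Var(ȳ_srs) = (1 − 2273/15387)·3717000000/2273 = 1.3937162 × 10^6.
deff = 886723.66 / (1.3937162 × 10^6) = 0.6362.

0.6362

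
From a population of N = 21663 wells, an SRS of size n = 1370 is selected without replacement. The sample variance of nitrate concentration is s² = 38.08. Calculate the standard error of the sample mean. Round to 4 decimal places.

Under SRS without replacement, Var(ȳ) = (1 − f)·s²/n with f = n/N = 1370/21663 = 0.06324147.
Var(ȳ) = (1 − 0.06324147)·38.08/1370 = 0.93675853·0.02779562 = 0.026037784.
SE(ȳ) = √(0.026037784) = 0.1614.

0.1614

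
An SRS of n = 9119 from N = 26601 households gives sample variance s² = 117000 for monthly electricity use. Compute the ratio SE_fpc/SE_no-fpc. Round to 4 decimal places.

0.8107

f = n/N = 9119/26601 = 0.34280666.
SE_no-fpc = √(s²/n) = 3.5819484; SE_fpc = √((1−f)s²/n) = 2.9037946.
Ratio = √(1−f) = 0.81067462.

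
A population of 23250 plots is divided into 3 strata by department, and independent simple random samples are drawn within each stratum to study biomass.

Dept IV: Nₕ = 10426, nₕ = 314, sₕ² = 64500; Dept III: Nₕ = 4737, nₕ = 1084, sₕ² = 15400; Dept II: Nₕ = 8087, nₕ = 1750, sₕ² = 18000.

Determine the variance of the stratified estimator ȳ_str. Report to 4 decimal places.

Var(ȳ_str) = Σₕ Wₕ²(1 − fₕ)sₕ²/nₕ with Wₕ = Nₕ/N, N = 23250.
Dept IV: Wₕ = 0.44843011; term = 0.44843011²·(1 − 0.03011702)·64500/314 = 40.062582.
Dept III: Wₕ = 0.20374194; term = 0.20374194²·(1 − 0.22883682)·15400/1084 = 0.45477709.
Dept II: Wₕ = 0.34782796; term = 0.34782796²·(1 − 0.21639669)·18000/1750 = 0.97512366.
Sum = 41.492483.

41.4925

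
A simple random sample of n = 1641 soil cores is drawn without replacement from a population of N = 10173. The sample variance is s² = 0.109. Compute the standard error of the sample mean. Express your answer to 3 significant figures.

0.00746

Under SRS without replacement, Var(ȳ) = (1 − f)·s²/n with f = n/N = 1641/10173 = 0.16130935.
Var(ȳ) = (1 − 0.16130935)·0.109/1641 = 0.83869065·6.6422913 × 10^-5 = 5.5708276 × 10^-5.
SE(ȳ) = √(5.5708276 × 10^-5) = 0.00746.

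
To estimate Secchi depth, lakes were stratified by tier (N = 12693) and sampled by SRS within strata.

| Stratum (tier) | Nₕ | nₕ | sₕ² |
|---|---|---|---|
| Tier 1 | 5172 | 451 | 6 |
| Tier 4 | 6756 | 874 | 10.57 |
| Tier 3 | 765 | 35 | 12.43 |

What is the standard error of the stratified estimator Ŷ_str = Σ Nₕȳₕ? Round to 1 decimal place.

1001.9

Var(Ŷ_str) = Σₕ Nₕ²(1 − fₕ)sₕ²/nₕ.
Tier 1: 5172²·(1 − 451/5172)·6/451 = 324838.3.
Tier 4: 6756²·(1 − 874/6756)·10.57/874 = 480593.86.
Tier 3: 765²·(1 − 35/765)·12.43/35 = 198329.53.
Sum = 1.0037617 × 10^6.
SE = √(1.0037617 × 10^6) = 1001.9.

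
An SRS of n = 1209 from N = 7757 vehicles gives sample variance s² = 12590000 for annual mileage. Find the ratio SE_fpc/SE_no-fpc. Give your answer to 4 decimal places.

f = n/N = 1209/7757 = 0.15585922.
SE_no-fpc = √(s²/n) = 102.04688; SE_fpc = √((1−f)s²/n) = 93.757745.
Ratio = √(1−f) = 0.91877134.

0.9188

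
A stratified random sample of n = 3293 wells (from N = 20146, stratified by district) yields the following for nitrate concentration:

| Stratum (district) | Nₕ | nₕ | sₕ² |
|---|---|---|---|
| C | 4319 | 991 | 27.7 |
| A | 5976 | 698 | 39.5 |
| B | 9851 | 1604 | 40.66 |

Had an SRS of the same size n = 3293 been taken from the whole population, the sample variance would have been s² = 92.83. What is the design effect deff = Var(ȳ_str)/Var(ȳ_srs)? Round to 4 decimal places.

Var(ȳ_str) = Σ Wₕ²(1−fₕ)sₕ²/nₕ with Wₕ = Nₕ/20146:
  C: (4319/20146)²·(1−991/4319)·27.7/991 = 9.8990833 × 10^-4
  A: (5976/20146)²·(1−698/5976)·39.5/698 = 0.0043978862
  B: (9851/20146)²·(1−1604/9851)·40.66/1604 = 0.0050741309
  → Var(ȳ_str) = 0.010461925.
Var(ȳ_srs) = (1 − 3293/20146)·92.83/3293 = 0.023582238.
deff = 0.010461925 / 0.023582238 = 0.4436.

0.4436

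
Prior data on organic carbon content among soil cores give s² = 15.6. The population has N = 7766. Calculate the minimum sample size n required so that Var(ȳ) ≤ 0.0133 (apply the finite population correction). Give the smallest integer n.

1020

Without fpc, n₀ = s²/D = 15.6/0.0133 = 1172.9323.
With fpc, (1 − n/N)·s²/n ≤ D requires n ≥ n₀/(1 + n₀/N) = 1172.9323/(1 + 1172.9323/7766) = 1019.0246.
Rounding up, n = 1020.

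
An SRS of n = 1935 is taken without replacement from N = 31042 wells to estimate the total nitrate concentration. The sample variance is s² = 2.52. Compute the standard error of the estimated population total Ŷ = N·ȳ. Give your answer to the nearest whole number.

1085

Var(Ŷ) = N²·Var(ȳ) = N²·(1 − n/N)·s²/n.
f = 1935/31042 = 0.06233490; Var(ȳ) = 0.93766510·2.52/1935 = 0.0012211452.
Var(Ŷ) = 31042² · 0.0012211452 = 1.1767026 × 10^6.
SE(Ŷ) = √(1.1767026 × 10^6) = 1085.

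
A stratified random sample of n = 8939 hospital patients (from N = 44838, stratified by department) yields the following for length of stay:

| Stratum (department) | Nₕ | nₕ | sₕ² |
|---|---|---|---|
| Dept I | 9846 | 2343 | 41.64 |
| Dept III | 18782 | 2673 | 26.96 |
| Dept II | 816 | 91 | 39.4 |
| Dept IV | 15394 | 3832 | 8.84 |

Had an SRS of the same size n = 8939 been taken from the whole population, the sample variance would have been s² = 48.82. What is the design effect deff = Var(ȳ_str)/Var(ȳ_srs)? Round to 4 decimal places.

Var(ȳ_str) = Σ Wₕ²(1−fₕ)sₕ²/nₕ with Wₕ = Nₕ/44838:
  Dept I: (9846/44838)²·(1−2343/9846)·41.64/2343 = 6.5304145 × 10^-4
  Dept III: (18782/44838)²·(1−2673/18782)·26.96/2673 = 0.001517885
  Dept II: (816/44838)²·(1−91/816)·39.4/91 = 1.2740619 × 10^-4
  Dept IV: (15394/44838)²·(1−3832/15394)·8.84/3832 = 2.0422963 × 10^-4
  → Var(ȳ_str) = 0.0025025623.
Var(ȳ_srs) = (1 − 8939/44838)·48.82/8939 = 0.0043726524.
deff = 0.0025025623 / 0.0043726524 = 0.5723.

0.5723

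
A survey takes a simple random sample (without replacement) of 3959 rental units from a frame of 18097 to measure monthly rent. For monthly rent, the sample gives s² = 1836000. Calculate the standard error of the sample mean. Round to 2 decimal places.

Under SRS without replacement, Var(ȳ) = (1 − f)·s²/n with f = n/N = 3959/18097 = 0.21876554.
Var(ȳ) = (1 − 0.21876554)·1836000/3959 = 0.78123446·463.75347 = 362.30019.
SE(ȳ) = √(362.30019) = 19.03.

19.03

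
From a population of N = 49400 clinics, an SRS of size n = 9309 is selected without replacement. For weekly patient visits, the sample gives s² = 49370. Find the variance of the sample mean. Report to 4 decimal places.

4.3041

Under SRS without replacement, Var(ȳ) = (1 − f)·s²/n with f = n/N = 9309/49400 = 0.18844130.
Var(ȳ) = (1 − 0.18844130)·49370/9309 = 0.81155870·5.3034698 = 4.304077.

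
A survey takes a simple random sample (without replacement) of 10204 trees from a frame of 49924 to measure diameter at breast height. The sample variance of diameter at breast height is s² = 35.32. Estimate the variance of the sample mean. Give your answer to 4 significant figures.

Under SRS without replacement, Var(ȳ) = (1 − f)·s²/n with f = n/N = 10204/49924 = 0.20439067.
Var(ȳ) = (1 − 0.20439067)·35.32/10204 = 0.79560933·0.0034613877 = 0.0027539123.

0.002754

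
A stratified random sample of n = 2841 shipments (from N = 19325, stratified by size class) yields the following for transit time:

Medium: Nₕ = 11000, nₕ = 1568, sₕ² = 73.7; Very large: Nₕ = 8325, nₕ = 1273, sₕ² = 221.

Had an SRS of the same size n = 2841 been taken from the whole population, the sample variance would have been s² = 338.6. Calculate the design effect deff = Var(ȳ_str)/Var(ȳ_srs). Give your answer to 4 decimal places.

0.3969

Var(ȳ_str) = Σ Wₕ²(1−fₕ)sₕ²/nₕ with Wₕ = Nₕ/19325:
  Medium: (11000/19325)²·(1−1568/11000)·73.7/1568 = 0.013058067
  Very large: (8325/19325)²·(1−1273/8325)·221/1273 = 0.027291123
  → Var(ȳ_str) = 0.04034919.
Var(ȳ_srs) = (1 − 2841/19325)·338.6/2841 = 0.10166204.
deff = 0.04034919 / 0.10166204 = 0.3969.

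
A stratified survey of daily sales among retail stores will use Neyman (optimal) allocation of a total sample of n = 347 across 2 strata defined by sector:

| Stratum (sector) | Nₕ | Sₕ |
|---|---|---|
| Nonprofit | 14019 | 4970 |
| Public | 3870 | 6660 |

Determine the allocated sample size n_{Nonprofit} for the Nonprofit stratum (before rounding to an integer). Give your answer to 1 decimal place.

Neyman allocation: nₕ = n·NₕSₕ / Σⱼ NⱼSⱼ.
Σ NⱼSⱼ = 14019·4970 + 3870·6660 = 9.544863 × 10^7.
n_{Nonprofit} = 347·14019·4970 / (9.544863 × 10^7) = 253.3.

253.3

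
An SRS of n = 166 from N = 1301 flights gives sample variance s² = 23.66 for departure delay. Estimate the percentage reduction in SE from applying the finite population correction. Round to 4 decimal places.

f = n/N = 166/1301 = 0.12759416.
SE_no-fpc = √(s²/n) = 0.37753162; SE_fpc = √((1−f)s²/n) = 0.3526246.
Ratio = √(1−f) = 0.93402668. Reduction = 100·(1 − 0.93402668) = 6.5973%.

6.5973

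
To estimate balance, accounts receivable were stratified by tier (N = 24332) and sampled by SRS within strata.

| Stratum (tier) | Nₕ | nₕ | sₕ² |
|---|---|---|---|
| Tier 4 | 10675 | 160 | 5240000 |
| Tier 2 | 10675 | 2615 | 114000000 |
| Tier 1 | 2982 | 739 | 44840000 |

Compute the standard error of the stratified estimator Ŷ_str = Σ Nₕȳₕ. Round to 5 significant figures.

2.7987 × 10^6

Var(Ŷ_str) = Σₕ Nₕ²(1 − fₕ)sₕ²/nₕ.
Tier 4: 10675²·(1 − 160/10675)·5240000/160 = 3.6761097 × 10^12.
Tier 2: 10675²·(1 − 2615/10675)·114000000/2615 = 3.7509052 × 10^12.
Tier 1: 2982²·(1 − 739/2982)·44840000/739 = 4.0584302 × 10^11.
Sum = 7.8328579 × 10^12.
SE = √(7.8328579 × 10^12) = 2.7987 × 10^6.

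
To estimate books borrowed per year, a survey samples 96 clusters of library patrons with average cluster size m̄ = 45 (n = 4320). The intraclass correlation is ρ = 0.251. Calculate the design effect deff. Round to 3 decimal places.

deff = 1 + (45 − 1)·0.251 = 1 + 11.044 = 12.044.

12.044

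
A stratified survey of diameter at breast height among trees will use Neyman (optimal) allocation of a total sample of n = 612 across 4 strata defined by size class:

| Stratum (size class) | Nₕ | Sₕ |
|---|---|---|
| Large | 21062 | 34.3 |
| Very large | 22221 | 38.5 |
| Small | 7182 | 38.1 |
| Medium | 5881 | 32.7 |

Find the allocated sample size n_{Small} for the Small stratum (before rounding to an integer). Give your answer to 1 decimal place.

81.9

Neyman allocation: nₕ = n·NₕSₕ / Σⱼ NⱼSⱼ.
Σ NⱼSⱼ = 21062·34.3 + 22221·38.5 + 7182·38.1 + 5881·32.7 = 2.043878 × 10^6.
n_{Small} = 612·7182·38.1 / (2.043878 × 10^6) = 81.9.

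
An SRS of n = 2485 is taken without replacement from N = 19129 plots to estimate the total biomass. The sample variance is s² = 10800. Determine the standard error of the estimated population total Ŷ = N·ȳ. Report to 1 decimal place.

37198.3

Var(Ŷ) = N²·Var(ȳ) = N²·(1 − n/N)·s²/n.
f = 2485/19129 = 0.12990747; Var(ȳ) = 0.87009253·10800/2485 = 3.7814887.
Var(Ŷ) = 19129² · 3.7814887 = 1.3837172 × 10^9.
SE(Ŷ) = √(1.3837172 × 10^9) = 37198.3.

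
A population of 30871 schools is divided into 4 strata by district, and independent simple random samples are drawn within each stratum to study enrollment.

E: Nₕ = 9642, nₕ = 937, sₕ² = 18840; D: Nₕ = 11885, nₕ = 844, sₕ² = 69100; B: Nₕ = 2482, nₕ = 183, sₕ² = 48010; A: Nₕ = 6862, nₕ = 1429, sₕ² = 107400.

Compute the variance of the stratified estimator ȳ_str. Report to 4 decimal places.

17.5548

Var(ȳ_str) = Σₕ Wₕ²(1 − fₕ)sₕ²/nₕ with Wₕ = Nₕ/N, N = 30871.
E: Wₕ = 0.31233196; term = 0.31233196²·(1 − 0.09717901)·18840/937 = 1.7708257.
D: Wₕ = 0.38498915; term = 0.38498915²·(1 − 0.07101388)·69100/844 = 11.27306.
B: Wₕ = 0.08039908; term = 0.08039908²·(1 − 0.07373086)·48010/183 = 1.5707967.
A: Wₕ = 0.22227981; term = 0.22227981²·(1 − 0.20824832)·107400/1429 = 2.9400931.
Sum = 17.554776.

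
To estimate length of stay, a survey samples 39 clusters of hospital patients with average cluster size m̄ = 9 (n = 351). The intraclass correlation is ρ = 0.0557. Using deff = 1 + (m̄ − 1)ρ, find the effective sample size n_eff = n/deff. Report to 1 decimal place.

deff = 1 + (9 − 1)·0.0557 = 1 + 0.4456 = 1.4456.
n_eff = 351 / 1.4456 = 242.8.

242.8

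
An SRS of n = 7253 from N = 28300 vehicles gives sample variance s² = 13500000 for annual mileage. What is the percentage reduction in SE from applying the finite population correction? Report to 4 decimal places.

13.7614

f = n/N = 7253/28300 = 0.25628975.
SE_no-fpc = √(s²/n) = 43.142772; SE_fpc = √((1−f)s²/n) = 37.205738.
Ratio = √(1−f) = 0.86238637. Reduction = 100·(1 − 0.86238637) = 13.7614%.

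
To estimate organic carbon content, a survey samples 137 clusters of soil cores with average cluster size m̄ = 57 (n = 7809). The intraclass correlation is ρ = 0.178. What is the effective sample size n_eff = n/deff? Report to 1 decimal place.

deff = 1 + (57 − 1)·0.178 = 1 + 9.968 = 10.968.
n_eff = 7809 / 10.968 = 712.0.

712.0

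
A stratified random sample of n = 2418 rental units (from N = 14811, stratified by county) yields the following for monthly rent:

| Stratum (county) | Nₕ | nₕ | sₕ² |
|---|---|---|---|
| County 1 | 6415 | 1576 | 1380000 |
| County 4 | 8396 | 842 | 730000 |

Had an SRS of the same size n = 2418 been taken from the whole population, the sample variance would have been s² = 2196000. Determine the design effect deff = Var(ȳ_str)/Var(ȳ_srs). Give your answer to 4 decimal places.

0.4929

Var(ȳ_str) = Σ Wₕ²(1−fₕ)sₕ²/nₕ with Wₕ = Nₕ/14811:
  County 1: (6415/14811)²·(1−1576/6415)·1380000/1576 = 123.91001
  County 4: (8396/14811)²·(1−842/8396)·730000/842 = 250.66368
  → Var(ȳ_str) = 374.57369.
Var(ȳ_srs) = (1 − 2418/14811)·2196000/2418 = 759.92041.
deff = 374.57369 / 759.92041 = 0.4929.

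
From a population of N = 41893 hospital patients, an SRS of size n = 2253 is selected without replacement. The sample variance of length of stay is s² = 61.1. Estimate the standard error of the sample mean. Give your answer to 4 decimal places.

0.1602

Under SRS without replacement, Var(ȳ) = (1 − f)·s²/n with f = n/N = 2253/41893 = 0.05377987.
Var(ȳ) = (1 − 0.05377987)·61.1/2253 = 0.94622013·0.027119396 = 0.025660919.
SE(ȳ) = √(0.025660919) = 0.1602.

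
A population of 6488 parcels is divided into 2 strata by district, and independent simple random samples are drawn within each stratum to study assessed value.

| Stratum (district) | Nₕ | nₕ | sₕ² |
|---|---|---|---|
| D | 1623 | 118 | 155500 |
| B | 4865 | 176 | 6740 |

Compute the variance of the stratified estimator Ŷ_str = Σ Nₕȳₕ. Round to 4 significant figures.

4.092 × 10^9

Var(Ŷ_str) = Σₕ Nₕ²(1 − fₕ)sₕ²/nₕ.
D: 1623²·(1 − 118/1623)·155500/118 = 3.2188698 × 10^9.
B: 4865²·(1 − 176/4865)·6740/176 = 8.7359533 × 10^8.
Sum = 4.0924651 × 10^9.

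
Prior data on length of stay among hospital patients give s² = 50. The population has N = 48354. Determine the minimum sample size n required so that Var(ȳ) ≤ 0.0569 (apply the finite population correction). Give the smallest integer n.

864

Without fpc, n₀ = s²/D = 50/0.0569 = 878.7346.
With fpc, (1 − n/N)·s²/n ≤ D requires n ≥ n₀/(1 + n₀/N) = 878.7346/(1 + 878.7346/48354) = 863.0504.
Rounding up, n = 864.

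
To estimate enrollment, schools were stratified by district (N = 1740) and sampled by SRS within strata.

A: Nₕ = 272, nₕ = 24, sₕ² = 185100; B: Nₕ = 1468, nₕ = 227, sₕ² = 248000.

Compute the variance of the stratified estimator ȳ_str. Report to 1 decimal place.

Var(ȳ_str) = Σₕ Wₕ²(1 − fₕ)sₕ²/nₕ with Wₕ = Nₕ/N, N = 1740.
A: Wₕ = 0.15632184; term = 0.15632184²·(1 − 0.08823529)·185100/24 = 171.83723.
B: Wₕ = 0.84367816; term = 0.84367816²·(1 − 0.15463215)·248000/227 = 657.39313.
Sum = 829.23036.

829.2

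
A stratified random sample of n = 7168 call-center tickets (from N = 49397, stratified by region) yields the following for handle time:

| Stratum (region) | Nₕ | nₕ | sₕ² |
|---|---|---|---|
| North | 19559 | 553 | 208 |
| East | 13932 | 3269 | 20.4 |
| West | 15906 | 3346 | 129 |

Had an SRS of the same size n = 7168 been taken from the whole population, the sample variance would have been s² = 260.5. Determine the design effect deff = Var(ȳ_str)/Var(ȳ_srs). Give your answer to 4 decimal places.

Var(ȳ_str) = Σ Wₕ²(1−fₕ)sₕ²/nₕ with Wₕ = Nₕ/49397:
  North: (19559/49397)²·(1−553/19559)·208/553 = 0.057302613
  East: (13932/49397)²·(1−3269/13932)·20.4/3269 = 3.7993296 × 10^-4
  West: (15906/49397)²·(1−3346/15906)·129/3346 = 0.0031565541
  → Var(ȳ_str) = 0.0608391.
Var(ȳ_srs) = (1 − 7168/49397)·260.5/7168 = 0.031068476.
deff = 0.0608391 / 0.031068476 = 1.9582.

1.9582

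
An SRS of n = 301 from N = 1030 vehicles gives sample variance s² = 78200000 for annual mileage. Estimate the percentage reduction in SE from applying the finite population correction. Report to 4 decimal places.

15.8711

f = n/N = 301/1030 = 0.29223301.
SE_no-fpc = √(s²/n) = 509.70645; SE_fpc = √((1−f)s²/n) = 428.81037.
Ratio = √(1−f) = 0.84128889. Reduction = 100·(1 − 0.84128889) = 15.8711%.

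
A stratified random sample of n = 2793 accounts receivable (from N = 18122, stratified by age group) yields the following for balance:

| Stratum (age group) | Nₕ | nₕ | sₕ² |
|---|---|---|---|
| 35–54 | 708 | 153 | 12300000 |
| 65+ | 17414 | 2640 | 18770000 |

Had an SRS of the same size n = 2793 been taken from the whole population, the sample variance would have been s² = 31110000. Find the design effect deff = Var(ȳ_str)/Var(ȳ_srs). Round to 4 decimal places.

0.6014

Var(ȳ_str) = Σ Wₕ²(1−fₕ)sₕ²/nₕ with Wₕ = Nₕ/18122:
  35–54: (708/18122)²·(1−153/708)·12300000/153 = 96.1895
  65+: (17414/18122)²·(1−2640/17414)·18770000/2640 = 5569.8658
  → Var(ȳ_str) = 5666.0553.
Var(ȳ_srs) = (1 − 2793/18122)·31110000/2793 = 9421.8628.
deff = 5666.0553 / 9421.8628 = 0.6014.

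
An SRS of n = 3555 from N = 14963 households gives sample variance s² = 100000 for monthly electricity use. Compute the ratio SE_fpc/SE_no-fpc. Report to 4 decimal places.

0.8732

f = n/N = 3555/14963 = 0.23758605.
SE_no-fpc = √(s²/n) = 5.3037152; SE_fpc = √((1−f)s²/n) = 4.6310089.
Ratio = √(1−f) = 0.87316319.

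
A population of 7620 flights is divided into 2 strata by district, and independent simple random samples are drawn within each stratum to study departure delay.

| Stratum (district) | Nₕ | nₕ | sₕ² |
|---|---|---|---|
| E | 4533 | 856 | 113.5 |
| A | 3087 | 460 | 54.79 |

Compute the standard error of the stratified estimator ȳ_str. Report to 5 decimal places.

0.23387

Var(ȳ_str) = Σₕ Wₕ²(1 − fₕ)sₕ²/nₕ with Wₕ = Nₕ/N, N = 7620.
E: Wₕ = 0.59488189; term = 0.59488189²·(1 − 0.18883741)·113.5/856 = 0.038061991.
A: Wₕ = 0.40511811; term = 0.40511811²·(1 − 0.14901199)·54.79/460 = 0.016635284.
Sum = 0.054697275.
SE = √(0.054697275) = 0.23387.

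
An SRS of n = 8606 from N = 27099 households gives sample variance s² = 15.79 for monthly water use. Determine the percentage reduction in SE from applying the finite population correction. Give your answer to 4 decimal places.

17.3911

f = n/N = 8606/27099 = 0.31757629.
SE_no-fpc = √(s²/n) = 0.042834174; SE_fpc = √((1−f)s²/n) = 0.035384857.
Ratio = √(1−f) = 0.82608941. Reduction = 100·(1 − 0.82608941) = 17.3911%.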